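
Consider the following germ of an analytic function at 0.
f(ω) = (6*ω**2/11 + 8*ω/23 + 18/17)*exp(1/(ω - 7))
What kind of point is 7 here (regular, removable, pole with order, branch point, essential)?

The exponent 1/(ω - (7)) has a pole at 7, so exp(1/(ω - (7))) takes every nonzero value near it: an essential singularity (not a pole of any order).

The point is an essential singularity.


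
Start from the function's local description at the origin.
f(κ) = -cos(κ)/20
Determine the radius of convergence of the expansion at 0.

The factor cos(κ) is entire and contributes no finite singular point.
The polynomial part has no poles.
No finite singular points: the Taylor series at 0 converges everywhere.

The radius of convergence is infinite.


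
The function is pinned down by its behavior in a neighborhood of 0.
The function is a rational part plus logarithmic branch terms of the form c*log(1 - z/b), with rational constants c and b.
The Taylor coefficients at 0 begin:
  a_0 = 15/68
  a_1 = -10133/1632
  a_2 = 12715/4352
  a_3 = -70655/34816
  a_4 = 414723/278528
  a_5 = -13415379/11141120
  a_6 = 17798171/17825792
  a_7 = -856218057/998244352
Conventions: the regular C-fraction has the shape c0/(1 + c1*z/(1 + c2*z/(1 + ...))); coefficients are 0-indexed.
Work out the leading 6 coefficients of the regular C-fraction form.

The regular C-fraction coefficients are [15/68, 10133/360, -25240291/911970, -57308850/15044698159, 220032795441/630279760730, 282716499491/614534175418].

Taylor coefficients (read off): a_0 = 15/68, a_1 = -10133/1632, a_2 = 12715/4352, a_3 = -70655/34816, a_4 = 414723/278528, a_5 = -13415379/11141120.
c0 = a_0 = 15/68. Peel one level at a time: if S = 1 + c*z/S' with S'(0) = 1, then c is the z-coefficient of S and S' = c*z/(S - 1).
S_1 = c0/f = 1 + (10133/360)*z + (25240291/32400)*z^2 + ...; c1 = 10133/360.
S_2 = c1*z/(S_1 - 1) = 1 + (-25240291/911970)*z + (-10825005/102677689)*z^2 + ...; c2 = -25240291/911970.
S_3 = c2*z/(S_2 - 1) = 1 + (-57308850/15044698159)*z + (2931454395/2204402386729)*z^2 + ...; c3 = -57308850/15044698159.
S_4 = c3*z/(S_3 - 1) = 1 + (220032795441/630279760730)*z + (-5788486383/36041748020)*z^2 + ...; c4 = 220032795441/630279760730.
S_5 = c4*z/(S_4 - 1) = 1 + (282716499491/614534175418)*z + ...; c5 = 282716499491/614534175418.


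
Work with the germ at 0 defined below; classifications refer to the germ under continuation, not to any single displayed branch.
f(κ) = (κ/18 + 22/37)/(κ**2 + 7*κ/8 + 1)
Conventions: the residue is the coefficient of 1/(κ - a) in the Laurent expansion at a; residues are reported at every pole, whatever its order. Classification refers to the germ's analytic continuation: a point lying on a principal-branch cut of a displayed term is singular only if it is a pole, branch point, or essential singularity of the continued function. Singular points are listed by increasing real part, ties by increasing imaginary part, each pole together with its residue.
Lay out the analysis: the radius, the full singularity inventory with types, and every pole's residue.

Denominator factor (κ**2 + 7*κ/8 + 1): discriminant -207/64, complex-conjugate roots (-7/16) + ((3/16)*sqrt(23))*i and (-7/16) - ((3/16)*sqrt(23))*i; poles of order 1, moduli 1 and 1.
The radius of convergence is the smallest modulus among the singular points: 1.
The factor κ**2 + 7*κ/8 + 1 splits as (κ - a)(κ - a') with a = (-7/16) - ((3/16)*sqrt(23))*i, a' = (-7/16) + ((3/16)*sqrt(23))*i. At the order-1 pole a set g(κ) = (κ - a)*f(κ) = [κ/18 + 22/37] / (κ - a').
Simple pole: residue = g(a) at a = (-7/16) - ((3/16)*sqrt(23))*i, which is (1/36) + ((6077/91908)*sqrt(23))*i.
The factor κ**2 + 7*κ/8 + 1 splits as (κ - a)(κ - a') with a = (-7/16) + ((3/16)*sqrt(23))*i, a' = (-7/16) - ((3/16)*sqrt(23))*i. At the order-1 pole a set g(κ) = (κ - a)*f(κ) = [κ/18 + 22/37] / (κ - a').
Simple pole: residue = g(a) at a = (-7/16) + ((3/16)*sqrt(23))*i, which is (1/36) - ((6077/91908)*sqrt(23))*i.
List the singular points by increasing real part (a conjugate pair: the negative imaginary part first).

Radius of convergence at 0: 1.
At (-7/16) - ((3/16)*sqrt(23))*i: a pole of order 1; residue (1/36) + ((6077/91908)*sqrt(23))*i.
At (-7/16) + ((3/16)*sqrt(23))*i: a pole of order 1; residue (1/36) - ((6077/91908)*sqrt(23))*i.


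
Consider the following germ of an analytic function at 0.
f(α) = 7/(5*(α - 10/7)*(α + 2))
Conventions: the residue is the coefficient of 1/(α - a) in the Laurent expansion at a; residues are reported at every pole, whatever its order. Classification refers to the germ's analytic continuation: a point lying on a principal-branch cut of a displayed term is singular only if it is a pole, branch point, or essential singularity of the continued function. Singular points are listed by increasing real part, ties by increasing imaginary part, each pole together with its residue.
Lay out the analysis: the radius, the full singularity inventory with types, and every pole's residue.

Radius of convergence at 0: 10/7.
At -2: a pole of order 1; residue -49/120.
At 10/7: a pole of order 1; residue 49/120.

Denominator factor (α + 2): pole of order 1 at -2, modulus 2.
Denominator factor (α - 10/7): pole of order 1 at 10/7, modulus 10/7.
The radius of convergence is the smallest modulus among the singular points: 10/7.
At the order-1 pole -2 set g(α) = (α - (-2))*f(α) = 7/(5*(α - 10/7)).
Simple pole: residue = g(a) at a = -2, which is -49/120.
At the order-1 pole 10/7 set g(α) = (α - (10/7))*f(α) = 7/(5*(α + 2)).
Simple pole: residue = g(a) at a = 10/7, which is 49/120.
List the singular points by increasing real part (a conjugate pair: the negative imaginary part first).


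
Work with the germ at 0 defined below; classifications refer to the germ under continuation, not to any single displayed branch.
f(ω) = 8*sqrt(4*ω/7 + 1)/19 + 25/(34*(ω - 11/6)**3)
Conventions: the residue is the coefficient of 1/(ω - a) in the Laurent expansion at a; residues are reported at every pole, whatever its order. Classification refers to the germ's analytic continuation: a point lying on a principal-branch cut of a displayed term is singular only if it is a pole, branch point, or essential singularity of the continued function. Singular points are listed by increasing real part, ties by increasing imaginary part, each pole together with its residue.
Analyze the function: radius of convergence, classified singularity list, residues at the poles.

Denominator factor (ω - 11/6)^3: pole of order 3 at 11/6, modulus 11/6.
Branch term (8/19)*sqrt(1 - ω/(-7/4)): its argument vanishes at ω = -7/4, a square-root branch point, modulus 7/4.
The radius of convergence is the smallest modulus among the singular points: 7/4.
The branch term is analytic at 11/6 and contributes nothing to the residue; only the rational part matters.
At the order-3 pole 11/6 set g(ω) = (ω - (11/6))^3*(rational part) = 25/34.
Order-3 pole: residue = g''(a)/2; g''(11/6) = 0, so the residue is 0.
List the singular points by increasing real part (a conjugate pair: the negative imaginary part first).

Radius of convergence at 0: 7/4.
At -7/4: an algebraic (square-root) branch point.
At 11/6: a pole of order 3; residue 0.


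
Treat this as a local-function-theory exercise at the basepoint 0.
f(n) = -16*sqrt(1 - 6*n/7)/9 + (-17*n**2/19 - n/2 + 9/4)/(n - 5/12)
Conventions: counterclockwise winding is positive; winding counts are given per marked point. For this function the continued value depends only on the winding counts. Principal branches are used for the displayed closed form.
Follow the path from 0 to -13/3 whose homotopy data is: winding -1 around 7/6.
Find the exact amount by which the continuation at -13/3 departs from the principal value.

The rational part is single-valued and drops out of the difference; each branch term changes only by its own monodromy.
(-16/9)*sqrt(1 - n/(7/6)): winding -1 is odd, the square root flips sign, contributing -2*(-16/9)*sqrt(1 - (-13/3)/(7/6)) = -2*(-16/9)*sqrt(33/7) = (32/63)*sqrt(231).
Summing the contributions at n = -13/3 gives (32/63)*sqrt(231).

Continued minus principal equals (32/63)*sqrt(231).


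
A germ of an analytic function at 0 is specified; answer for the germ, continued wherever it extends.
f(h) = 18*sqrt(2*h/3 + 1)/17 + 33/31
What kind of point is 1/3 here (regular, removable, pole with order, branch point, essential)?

The point is a regular point.

There is no denominator, hence no pole anywhere.
Branch term sqrt(1 - h/(-3/2)): argument at 1/3 is 11/9, nonzero, so 1/3 is not its branch point (a point on a principal cut is still regular for the continued germ).
So the germ continues analytically to 1/3.


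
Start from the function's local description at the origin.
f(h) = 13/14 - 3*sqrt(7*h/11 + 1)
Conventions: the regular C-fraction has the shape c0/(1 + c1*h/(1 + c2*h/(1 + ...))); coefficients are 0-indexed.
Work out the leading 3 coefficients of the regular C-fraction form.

Taylor coefficients (expand at 0): a_0 = -29/14, a_1 = -21/22, a_2 = 147/968.
c0 = a_0 = -29/14. Peel one level at a time: if S = 1 + c*h/S' with S'(0) = 1, then c is the h-coefficient of S and S' = c*h/(S - 1).
S_1 = c0/f = 1 + (-147/319)*h + (116277/407044)*h^2 + ...; c1 = -147/319.
S_2 = c1*h/(S_1 - 1) = 1 + (791/1276)*h + ...; c2 = 791/1276.

The regular C-fraction coefficients are [-29/14, -147/319, 791/1276].


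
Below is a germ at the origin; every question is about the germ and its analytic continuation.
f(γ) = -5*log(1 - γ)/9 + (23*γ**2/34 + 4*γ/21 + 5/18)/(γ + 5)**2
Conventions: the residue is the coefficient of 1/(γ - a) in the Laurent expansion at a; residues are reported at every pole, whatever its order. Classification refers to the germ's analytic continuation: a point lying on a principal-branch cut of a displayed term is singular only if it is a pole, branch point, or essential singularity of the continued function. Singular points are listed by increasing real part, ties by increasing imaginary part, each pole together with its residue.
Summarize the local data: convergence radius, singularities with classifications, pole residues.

Denominator factor (γ + 5)^2: pole of order 2 at -5, modulus 5.
Branch term (-5/9)*log(1 - γ/(1)): its argument vanishes at γ = 1, a logarithmic branch point, modulus 1.
The radius of convergence is the smallest modulus among the singular points: 1.
The branch term is analytic at -5 and contributes nothing to the residue; only the rational part matters.
At the order-2 pole -5 set g(γ) = (γ - (-5))^2*(rational part) = 23*γ**2/34 + 4*γ/21 + 5/18.
Order-2 pole: residue = g'(a); g'(-5) = -2347/357, so the residue is -2347/357.
List the singular points by increasing real part (a conjugate pair: the negative imaginary part first).

Radius of convergence at 0: 1.
At -5: a pole of order 2; residue -2347/357.
At 1: a logarithmic branch point.


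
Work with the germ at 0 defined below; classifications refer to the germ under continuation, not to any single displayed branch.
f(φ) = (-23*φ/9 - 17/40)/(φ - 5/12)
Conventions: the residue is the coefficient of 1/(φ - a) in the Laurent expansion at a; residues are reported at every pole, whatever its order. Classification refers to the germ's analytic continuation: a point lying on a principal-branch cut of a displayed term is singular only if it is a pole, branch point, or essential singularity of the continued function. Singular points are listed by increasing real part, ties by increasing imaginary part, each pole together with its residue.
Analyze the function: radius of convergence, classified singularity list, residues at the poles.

Denominator factor (φ - 5/12): pole of order 1 at 5/12, modulus 5/12.
The radius of convergence is the smallest modulus among the singular points: 5/12.
At the order-1 pole 5/12 set g(φ) = (φ - (5/12))*f(φ) = -23*φ/9 - 17/40.
Simple pole: residue = g(a) at a = 5/12, which is -1609/1080.

Radius of convergence at 0: 5/12.
At 5/12: a pole of order 1; residue -1609/1080.


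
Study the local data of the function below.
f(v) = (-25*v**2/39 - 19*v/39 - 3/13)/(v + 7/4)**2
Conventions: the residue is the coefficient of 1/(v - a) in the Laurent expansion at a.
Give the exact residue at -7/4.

At the order-2 pole -7/4 set g(v) = (v - (-7/4))^2*f(v) = -25*v**2/39 - 19*v/39 - 3/13.
Order-2 pole: residue = g'(a); g'(-7/4) = 137/78, so the residue is 137/78.

The residue is 137/78.


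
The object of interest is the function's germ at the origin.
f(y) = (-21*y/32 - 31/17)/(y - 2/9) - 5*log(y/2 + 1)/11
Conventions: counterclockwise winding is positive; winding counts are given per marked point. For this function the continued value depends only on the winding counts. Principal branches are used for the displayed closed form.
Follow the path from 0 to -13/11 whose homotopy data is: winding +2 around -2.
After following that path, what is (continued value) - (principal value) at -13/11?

The rational part is single-valued and drops out of the difference; each branch term changes only by its own monodromy.
(-5/11)*log(1 - y/(-2)): each positive loop around -2 adds 2*pi*i to the log, so winding +2 contributes (-5/11)*(2)*2*pi*i = -(20/11)*pi*i.
Summing the contributions at y = -13/11 gives -(20/11)*pi*i.

Continued minus principal equals -(20/11)*pi*i.


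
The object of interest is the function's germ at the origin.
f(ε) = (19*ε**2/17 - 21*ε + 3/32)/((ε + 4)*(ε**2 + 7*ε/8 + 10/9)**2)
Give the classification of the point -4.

The denominator factor ε + 4 vanishes at -4 and appears to the power 1; the numerator there equals 55475/544, nonzero, and no other factor vanishes.
Hence a pole whose order is the multiplicity, 1.

The point is a pole of order 1.


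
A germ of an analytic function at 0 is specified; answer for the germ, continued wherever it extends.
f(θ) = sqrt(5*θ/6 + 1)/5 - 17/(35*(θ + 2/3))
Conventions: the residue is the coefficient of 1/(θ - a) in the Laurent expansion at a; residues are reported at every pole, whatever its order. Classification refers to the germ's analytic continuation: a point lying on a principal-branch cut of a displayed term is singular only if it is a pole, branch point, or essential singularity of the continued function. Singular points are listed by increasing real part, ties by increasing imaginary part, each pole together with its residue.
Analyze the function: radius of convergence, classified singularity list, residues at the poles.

Denominator factor (θ + 2/3): pole of order 1 at -2/3, modulus 2/3.
Branch term (1/5)*sqrt(1 - θ/(-6/5)): its argument vanishes at θ = -6/5, a square-root branch point, modulus 6/5.
The radius of convergence is the smallest modulus among the singular points: 2/3.
The branch term is analytic at -2/3 and contributes nothing to the residue; only the rational part matters.
At the order-1 pole -2/3 set g(θ) = (θ - (-2/3))*(rational part) = -17/35.
Simple pole: residue = g(a) at a = -2/3, which is -17/35.
List the singular points by increasing real part (a conjugate pair: the negative imaginary part first).

Radius of convergence at 0: 2/3.
At -6/5: an algebraic (square-root) branch point.
At -2/3: a pole of order 1; residue -17/35.


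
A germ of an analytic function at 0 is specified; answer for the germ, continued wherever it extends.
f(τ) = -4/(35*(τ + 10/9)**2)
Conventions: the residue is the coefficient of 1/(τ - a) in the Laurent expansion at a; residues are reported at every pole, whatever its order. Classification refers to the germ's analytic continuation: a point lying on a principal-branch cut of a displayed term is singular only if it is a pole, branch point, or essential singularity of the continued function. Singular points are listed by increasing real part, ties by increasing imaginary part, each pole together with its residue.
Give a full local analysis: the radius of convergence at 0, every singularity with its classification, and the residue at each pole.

Radius of convergence at 0: 10/9.
At -10/9: a pole of order 2; residue 0.

Denominator factor (τ + 10/9)^2: pole of order 2 at -10/9, modulus 10/9.
The radius of convergence is the smallest modulus among the singular points: 10/9.
At the order-2 pole -10/9 set g(τ) = (τ - (-10/9))^2*f(τ) = -4/35.
Order-2 pole: residue = g'(a); g'(-10/9) = 0, so the residue is 0.


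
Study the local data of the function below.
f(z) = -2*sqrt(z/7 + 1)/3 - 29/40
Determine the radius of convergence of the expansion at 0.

Branch term (-2/3)*sqrt(1 - z/(-7)): its argument vanishes at z = -7, a square-root branch point, modulus 7.
The radius of convergence is the smallest modulus among the singular points: 7.

The radius of convergence is 7.


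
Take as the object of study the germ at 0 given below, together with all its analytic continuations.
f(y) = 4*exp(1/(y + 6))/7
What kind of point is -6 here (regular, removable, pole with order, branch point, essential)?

The exponent 1/(y - (-6)) has a pole at -6, so exp(1/(y - (-6))) takes every nonzero value near it: an essential singularity (not a pole of any order).

The point is an essential singularity.


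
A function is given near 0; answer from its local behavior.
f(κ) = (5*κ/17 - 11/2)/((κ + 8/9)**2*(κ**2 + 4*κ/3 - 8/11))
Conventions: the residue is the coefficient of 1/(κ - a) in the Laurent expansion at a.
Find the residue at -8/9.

At the order-2 pole -8/9 set g(κ) = (κ - (-8/9))^2*f(κ) = (5*κ/17 - 11/2)/(κ**2 + 4*κ/3 - 8/11).
Order-2 pole: residue = g'(a); g'(-8/9) = -19506663/8500000, so the residue is -19506663/8500000.

The residue is -19506663/8500000.


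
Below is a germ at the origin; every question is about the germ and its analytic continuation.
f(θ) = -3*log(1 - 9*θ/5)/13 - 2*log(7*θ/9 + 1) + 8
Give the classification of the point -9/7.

The point is a logarithmic branch point.

The term (-2)*log(1 - θ/(-9/7)) has argument 1 - -9/7/(-9/7) = 0 at -9/7: a logarithmic (infinitely-sheeted) branch point; the remaining terms are analytic or single-valued there.


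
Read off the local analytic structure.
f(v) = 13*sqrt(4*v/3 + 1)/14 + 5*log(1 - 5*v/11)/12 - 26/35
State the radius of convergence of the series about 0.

Branch term (5/12)*log(1 - v/(11/5)): its argument vanishes at v = 11/5, a logarithmic branch point, modulus 11/5.
Branch term (13/14)*sqrt(1 - v/(-3/4)): its argument vanishes at v = -3/4, a square-root branch point, modulus 3/4.
The radius of convergence is the smallest modulus among the singular points: 3/4.

The radius of convergence is 3/4.


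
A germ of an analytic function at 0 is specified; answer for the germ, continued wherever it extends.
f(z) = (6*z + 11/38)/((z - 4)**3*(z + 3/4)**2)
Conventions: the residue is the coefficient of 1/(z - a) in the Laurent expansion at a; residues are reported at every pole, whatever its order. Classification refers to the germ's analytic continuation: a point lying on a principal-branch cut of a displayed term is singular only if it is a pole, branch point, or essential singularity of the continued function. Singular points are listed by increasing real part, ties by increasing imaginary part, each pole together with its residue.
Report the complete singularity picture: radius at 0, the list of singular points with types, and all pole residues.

Radius of convergence at 0: 3/4.
At -3/4: a pole of order 2; residue -77184/2476099.
At 4: a pole of order 3; residue 77184/2476099.

Denominator factor (z - 4)^3: pole of order 3 at 4, modulus 4.
Denominator factor (z + 3/4)^2: pole of order 2 at -3/4, modulus 3/4.
The radius of convergence is the smallest modulus among the singular points: 3/4.
At the order-2 pole -3/4 set g(z) = (z - (-3/4))^2*f(z) = (6*z + 11/38)/(z - 4)**3.
Order-2 pole: residue = g'(a); g'(-3/4) = -77184/2476099, so the residue is -77184/2476099.
At the order-3 pole 4 set g(z) = (z - (4))^3*f(z) = (6*z + 11/38)/(z + 3/4)**2.
Order-3 pole: residue = g''(a)/2; g''(4) = 154368/2476099, so the residue is 77184/2476099.
List the singular points by increasing real part (a conjugate pair: the negative imaginary part first).


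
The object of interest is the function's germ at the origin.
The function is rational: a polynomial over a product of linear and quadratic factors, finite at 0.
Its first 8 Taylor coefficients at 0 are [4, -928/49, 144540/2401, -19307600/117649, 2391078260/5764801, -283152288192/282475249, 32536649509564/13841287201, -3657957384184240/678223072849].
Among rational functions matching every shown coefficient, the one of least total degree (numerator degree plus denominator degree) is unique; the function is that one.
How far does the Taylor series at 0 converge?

The radius of convergence is 1/2.

No rational of total degree below 4 reproduces all 8 coefficients; solving the [0/4] Pade equations on them gives f(r) = 7/(3*(r + 1/2)**2*(r**2 + 12*r/7 + 7/3)), whose expansion matches every shown term.
Denominator factor (r + 1/2)^2: pole of order 2 at -1/2, modulus 1/2.
Denominator factor (r**2 + 12*r/7 + 7/3): discriminant -940/147, complex-conjugate roots (-6/7) + ((1/21)*sqrt(705))*i and (-6/7) - ((1/21)*sqrt(705))*i; poles of order 1, moduli (1/3)*sqrt(21) and (1/3)*sqrt(21).
The radius of convergence is the smallest modulus among the singular points: 1/2.


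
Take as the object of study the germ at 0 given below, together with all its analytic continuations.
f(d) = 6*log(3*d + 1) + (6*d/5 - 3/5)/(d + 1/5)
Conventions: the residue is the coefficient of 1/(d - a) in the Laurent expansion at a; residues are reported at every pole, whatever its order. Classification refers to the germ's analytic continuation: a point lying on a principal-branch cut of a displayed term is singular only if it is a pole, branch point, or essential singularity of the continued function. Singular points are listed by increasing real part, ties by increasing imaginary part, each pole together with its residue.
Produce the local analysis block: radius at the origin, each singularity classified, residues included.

Radius of convergence at 0: 1/5.
At -1/3: a logarithmic branch point.
At -1/5: a pole of order 1; residue -21/25.

Denominator factor (d + 1/5): pole of order 1 at -1/5, modulus 1/5.
Branch term (6)*log(1 - d/(-1/3)): its argument vanishes at d = -1/3, a logarithmic branch point, modulus 1/3.
The radius of convergence is the smallest modulus among the singular points: 1/5.
The branch term is analytic at -1/5 and contributes nothing to the residue; only the rational part matters.
At the order-1 pole -1/5 set g(d) = (d - (-1/5))*(rational part) = 6*d/5 - 3/5.
Simple pole: residue = g(a) at a = -1/5, which is -21/25.
List the singular points by increasing real part (a conjugate pair: the negative imaginary part first).


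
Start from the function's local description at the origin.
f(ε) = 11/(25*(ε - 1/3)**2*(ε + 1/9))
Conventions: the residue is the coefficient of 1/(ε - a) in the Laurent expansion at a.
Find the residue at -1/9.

The residue is 891/400.

At the order-1 pole -1/9 set g(ε) = (ε - (-1/9))*f(ε) = 11/(25*(ε - 1/3)**2).
Simple pole: residue = g(a) at a = -1/9, which is 891/400.


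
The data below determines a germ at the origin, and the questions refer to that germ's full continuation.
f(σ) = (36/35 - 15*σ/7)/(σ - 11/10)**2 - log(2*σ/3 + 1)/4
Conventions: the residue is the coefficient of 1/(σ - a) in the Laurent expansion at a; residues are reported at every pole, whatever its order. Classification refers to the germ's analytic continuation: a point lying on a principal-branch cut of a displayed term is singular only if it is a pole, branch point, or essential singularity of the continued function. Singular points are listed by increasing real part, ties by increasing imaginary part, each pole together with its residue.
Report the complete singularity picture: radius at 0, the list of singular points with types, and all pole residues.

Denominator factor (σ - 11/10)^2: pole of order 2 at 11/10, modulus 11/10.
Branch term (-1/4)*log(1 - σ/(-3/2)): its argument vanishes at σ = -3/2, a logarithmic branch point, modulus 3/2.
The radius of convergence is the smallest modulus among the singular points: 11/10.
The branch term is analytic at 11/10 and contributes nothing to the residue; only the rational part matters.
At the order-2 pole 11/10 set g(σ) = (σ - (11/10))^2*(rational part) = 36/35 - 15*σ/7.
Order-2 pole: residue = g'(a); g'(11/10) = -15/7, so the residue is -15/7.
List the singular points by increasing real part (a conjugate pair: the negative imaginary part first).

Radius of convergence at 0: 11/10.
At -3/2: a logarithmic branch point.
At 11/10: a pole of order 2; residue -15/7.


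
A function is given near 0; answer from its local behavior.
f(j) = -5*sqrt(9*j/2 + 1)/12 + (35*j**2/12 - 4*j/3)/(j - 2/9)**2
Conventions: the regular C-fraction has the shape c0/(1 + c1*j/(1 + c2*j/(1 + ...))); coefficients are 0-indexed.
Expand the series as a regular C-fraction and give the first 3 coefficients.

Taylor coefficients (expand at 0): a_0 = -5/12, a_1 = -447/16, a_2 = -23409/128.
c0 = a_0 = -5/12. Peel one level at a time: if S = 1 + c*j/S' with S'(0) = 1, then c is the j-coefficient of S and S' = c*j/(S - 1).
S_1 = c0/f = 1 + (-1341/20)*j + (3245427/800)*j^2 + ...; c1 = -1341/20.
S_2 = c1*j/(S_1 - 1) = 1 + (360603/5960)*j + ...; c2 = 360603/5960.

The regular C-fraction coefficients are [-5/12, -1341/20, 360603/5960].


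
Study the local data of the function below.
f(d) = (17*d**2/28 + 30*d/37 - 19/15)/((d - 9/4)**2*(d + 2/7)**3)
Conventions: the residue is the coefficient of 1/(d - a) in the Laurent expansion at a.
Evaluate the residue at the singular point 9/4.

At the order-2 pole 9/4 set g(d) = (d - (9/4))^2*f(d) = (17*d**2/28 + 30*d/37 - 19/15)/(d + 2/7)**3.
Order-2 pole: residue = g'(a); g'(9/4) = -217192892/4701160985, so the residue is -217192892/4701160985.

The residue is -217192892/4701160985.


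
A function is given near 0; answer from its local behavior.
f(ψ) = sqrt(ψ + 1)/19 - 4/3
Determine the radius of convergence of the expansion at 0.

Branch term (1/19)*sqrt(1 - ψ/(-1)): its argument vanishes at ψ = -1, a square-root branch point, modulus 1.
The radius of convergence is the smallest modulus among the singular points: 1.

The radius of convergence is 1.


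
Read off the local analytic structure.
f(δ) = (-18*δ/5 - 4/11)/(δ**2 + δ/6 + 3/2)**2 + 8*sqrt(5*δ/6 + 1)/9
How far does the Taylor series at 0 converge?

Denominator factor (δ**2 + δ/6 + 3/2)^2: discriminant -215/36, complex-conjugate roots (-1/12) + ((1/12)*sqrt(215))*i and (-1/12) - ((1/12)*sqrt(215))*i; poles of order 2, moduli (1/2)*sqrt(6) and (1/2)*sqrt(6).
Branch term (8/9)*sqrt(1 - δ/(-6/5)): its argument vanishes at δ = -6/5, a square-root branch point, modulus 6/5.
The radius of convergence is the smallest modulus among the singular points: 6/5.

The radius of convergence is 6/5.


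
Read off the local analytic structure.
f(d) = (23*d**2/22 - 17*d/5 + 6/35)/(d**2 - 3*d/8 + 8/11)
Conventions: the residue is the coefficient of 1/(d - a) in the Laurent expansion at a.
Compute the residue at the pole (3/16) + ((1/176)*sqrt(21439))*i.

The residue is (-2647/1760) + ((1249921/264128480)*sqrt(21439))*i.

The factor d**2 - 3*d/8 + 8/11 splits as (d - a)(d - a') with a = (3/16) + ((1/176)*sqrt(21439))*i, a' = (3/16) - ((1/176)*sqrt(21439))*i. At the order-1 pole a set g(d) = (d - a)*f(d) = [23*d**2/22 - 17*d/5 + 6/35] / (d - a').
Simple pole: residue = g(a) at a = (3/16) + ((1/176)*sqrt(21439))*i, which is (-2647/1760) + ((1249921/264128480)*sqrt(21439))*i.


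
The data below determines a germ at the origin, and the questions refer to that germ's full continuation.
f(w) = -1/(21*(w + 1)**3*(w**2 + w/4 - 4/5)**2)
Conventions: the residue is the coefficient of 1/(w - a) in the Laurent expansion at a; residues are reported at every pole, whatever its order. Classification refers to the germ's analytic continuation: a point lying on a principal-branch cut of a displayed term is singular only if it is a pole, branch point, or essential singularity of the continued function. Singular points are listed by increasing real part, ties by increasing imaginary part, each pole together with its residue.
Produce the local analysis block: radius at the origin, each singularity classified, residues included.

Denominator factor (w**2 + w/4 - 4/5)^2: discriminant 261/80, real irrational roots -1/8 + (3/40)*sqrt(145) and -1/8 - (3/40)*sqrt(145); poles of order 2, moduli -1/8 + (3/40)*sqrt(145) and 1/8 + (3/40)*sqrt(145).
Denominator factor (w + 1)^3: pole of order 3 at -1, modulus 1.
The radius of convergence is the smallest modulus among the singular points: -1/8 + (3/40)*sqrt(145).
The factor w**2 + w/4 - 4/5 splits as (w - a)(w - a') with a = -1/8 - (3/40)*sqrt(145), a' = -1/8 + (3/40)*sqrt(145). At the order-2 pole a set g(w) = (w - a)^2*f(w) = [-1/(21*(w + 1)**3)] / (w - a')^2.
Order-2 pole: residue = g'(a); g'(-1/8 - (3/40)*sqrt(145)) = 743000/21 + (200155000/68121)*sqrt(145), so the residue is 743000/21 + (200155000/68121)*sqrt(145).
At the order-3 pole -1 set g(w) = (w - (-1))^3*f(w) = -1/(21*(w**2 + w/4 - 4/5)**2).
Order-3 pole: residue = g''(a)/2; g''(-1) = -2972000/21, so the residue is -1486000/21.
The factor w**2 + w/4 - 4/5 splits as (w - a)(w - a') with a = -1/8 + (3/40)*sqrt(145), a' = -1/8 - (3/40)*sqrt(145). At the order-2 pole a set g(w) = (w - a)^2*f(w) = [-1/(21*(w + 1)**3)] / (w - a')^2.
Order-2 pole: residue = g'(a); g'(-1/8 + (3/40)*sqrt(145)) = 743000/21 - (200155000/68121)*sqrt(145), so the residue is 743000/21 - (200155000/68121)*sqrt(145).
List the singular points by increasing real part (a conjugate pair: the negative imaginary part first).

Radius of convergence at 0: -1/8 + (3/40)*sqrt(145).
At -1/8 - (3/40)*sqrt(145): a pole of order 2; residue 743000/21 + (200155000/68121)*sqrt(145).
At -1: a pole of order 3; residue -1486000/21.
At -1/8 + (3/40)*sqrt(145): a pole of order 2; residue 743000/21 - (200155000/68121)*sqrt(145).


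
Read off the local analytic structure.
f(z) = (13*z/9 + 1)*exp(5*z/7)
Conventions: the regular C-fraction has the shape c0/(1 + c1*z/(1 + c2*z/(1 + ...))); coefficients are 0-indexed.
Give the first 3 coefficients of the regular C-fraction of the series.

The regular C-fraction coefficients are [1, -136/63, 26777/17136].

Taylor coefficients (expand at 0): a_0 = 1, a_1 = 136/63, a_2 = 1135/882.
c0 = a_0 = 1. Peel one level at a time: if S = 1 + c*z/S' with S'(0) = 1, then c is the z-coefficient of S and S' = c*z/(S - 1).
S_1 = c0/f = 1 + (-136/63)*z + (26777/7938)*z^2 + ...; c1 = -136/63.
S_2 = c1*z/(S_1 - 1) = 1 + (26777/17136)*z + ...; c2 = 26777/17136.


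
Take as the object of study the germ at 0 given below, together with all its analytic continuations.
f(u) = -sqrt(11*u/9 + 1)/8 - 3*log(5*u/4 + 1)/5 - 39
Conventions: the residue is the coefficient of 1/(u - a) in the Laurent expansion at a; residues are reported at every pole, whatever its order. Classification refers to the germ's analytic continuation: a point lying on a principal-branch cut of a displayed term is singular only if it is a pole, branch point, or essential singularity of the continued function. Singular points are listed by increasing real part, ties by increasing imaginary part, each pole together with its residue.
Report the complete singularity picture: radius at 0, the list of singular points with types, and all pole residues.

Branch term (-3/5)*log(1 - u/(-4/5)): its argument vanishes at u = -4/5, a logarithmic branch point, modulus 4/5.
Branch term (-1/8)*sqrt(1 - u/(-9/11)): its argument vanishes at u = -9/11, a square-root branch point, modulus 9/11.
The radius of convergence is the smallest modulus among the singular points: 4/5.
List the singular points by increasing real part (a conjugate pair: the negative imaginary part first).

Radius of convergence at 0: 4/5.
At -9/11: an algebraic (square-root) branch point.
At -4/5: a logarithmic branch point.


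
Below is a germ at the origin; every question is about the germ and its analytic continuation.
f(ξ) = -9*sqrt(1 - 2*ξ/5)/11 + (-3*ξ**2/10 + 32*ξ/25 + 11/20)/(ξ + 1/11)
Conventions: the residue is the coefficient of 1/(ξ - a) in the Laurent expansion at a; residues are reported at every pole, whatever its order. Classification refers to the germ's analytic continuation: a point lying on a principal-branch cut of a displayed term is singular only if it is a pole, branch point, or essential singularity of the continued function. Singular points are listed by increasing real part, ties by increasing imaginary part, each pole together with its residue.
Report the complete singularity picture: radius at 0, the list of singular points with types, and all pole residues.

Denominator factor (ξ + 1/11): pole of order 1 at -1/11, modulus 1/11.
Branch term (-9/11)*sqrt(1 - ξ/(5/2)): its argument vanishes at ξ = 5/2, a square-root branch point, modulus 5/2.
The radius of convergence is the smallest modulus among the singular points: 1/11.
The branch term is analytic at -1/11 and contributes nothing to the residue; only the rational part matters.
At the order-1 pole -1/11 set g(ξ) = (ξ - (-1/11))*(rational part) = -3*ξ**2/10 + 32*ξ/25 + 11/20.
Simple pole: residue = g(a) at a = -1/11, which is 5217/12100.
List the singular points by increasing real part (a conjugate pair: the negative imaginary part first).

Radius of convergence at 0: 1/11.
At -1/11: a pole of order 1; residue 5217/12100.
At 5/2: an algebraic (square-root) branch point.


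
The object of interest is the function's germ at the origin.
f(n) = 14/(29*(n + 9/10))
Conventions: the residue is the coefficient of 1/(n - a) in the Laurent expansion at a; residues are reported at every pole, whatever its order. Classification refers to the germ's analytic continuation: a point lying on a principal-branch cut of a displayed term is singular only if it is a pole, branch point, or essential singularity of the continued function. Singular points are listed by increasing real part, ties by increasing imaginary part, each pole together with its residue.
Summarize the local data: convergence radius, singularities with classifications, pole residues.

Denominator factor (n + 9/10): pole of order 1 at -9/10, modulus 9/10.
The radius of convergence is the smallest modulus among the singular points: 9/10.
At the order-1 pole -9/10 set g(n) = (n - (-9/10))*f(n) = 14/29.
Simple pole: residue = g(a) at a = -9/10, which is 14/29.

Radius of convergence at 0: 9/10.
At -9/10: a pole of order 1; residue 14/29.


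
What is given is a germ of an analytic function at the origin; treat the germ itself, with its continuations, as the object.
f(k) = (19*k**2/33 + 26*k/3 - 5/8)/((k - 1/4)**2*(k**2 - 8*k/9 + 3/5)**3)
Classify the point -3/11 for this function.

The point is a regular point.

Denominator factors: k - 1/4 = -23/44 at k = -3/11; k**2 - 8*k/9 + 3/5 = 1664/1815 at k = -3/11 — none vanishes.
So the germ continues analytically to -3/11.


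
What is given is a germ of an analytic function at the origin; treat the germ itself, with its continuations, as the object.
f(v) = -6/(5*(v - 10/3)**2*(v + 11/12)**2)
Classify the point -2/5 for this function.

The point is a regular point.

Denominator factors: v + 11/12 = 31/60 at v = -2/5; v - 10/3 = -56/15 at v = -2/5 — none vanishes.
So the germ continues analytically to -2/5.


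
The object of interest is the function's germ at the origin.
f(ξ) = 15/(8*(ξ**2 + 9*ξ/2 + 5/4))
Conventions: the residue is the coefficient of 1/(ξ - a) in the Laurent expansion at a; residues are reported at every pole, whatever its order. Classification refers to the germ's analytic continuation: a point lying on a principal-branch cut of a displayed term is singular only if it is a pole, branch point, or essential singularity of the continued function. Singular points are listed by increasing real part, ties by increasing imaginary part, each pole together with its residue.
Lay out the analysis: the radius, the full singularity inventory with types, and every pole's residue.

Radius of convergence at 0: 9/4 - (1/4)*sqrt(61).
At -9/4 - (1/4)*sqrt(61): a pole of order 1; residue -(15/244)*sqrt(61).
At -9/4 + (1/4)*sqrt(61): a pole of order 1; residue (15/244)*sqrt(61).

Denominator factor (ξ**2 + 9*ξ/2 + 5/4): discriminant 61/4, real irrational roots -9/4 + (1/4)*sqrt(61) and -9/4 - (1/4)*sqrt(61); poles of order 1, moduli 9/4 - (1/4)*sqrt(61) and 9/4 + (1/4)*sqrt(61).
The radius of convergence is the smallest modulus among the singular points: 9/4 - (1/4)*sqrt(61).
The factor ξ**2 + 9*ξ/2 + 5/4 splits as (ξ - a)(ξ - a') with a = -9/4 - (1/4)*sqrt(61), a' = -9/4 + (1/4)*sqrt(61). At the order-1 pole a set g(ξ) = (ξ - a)*f(ξ) = [15/8] / (ξ - a').
Simple pole: residue = g(a) at a = -9/4 - (1/4)*sqrt(61), which is -(15/244)*sqrt(61).
The factor ξ**2 + 9*ξ/2 + 5/4 splits as (ξ - a)(ξ - a') with a = -9/4 + (1/4)*sqrt(61), a' = -9/4 - (1/4)*sqrt(61). At the order-1 pole a set g(ξ) = (ξ - a)*f(ξ) = [15/8] / (ξ - a').
Simple pole: residue = g(a) at a = -9/4 + (1/4)*sqrt(61), which is (15/244)*sqrt(61).
List the singular points by increasing real part (a conjugate pair: the negative imaginary part first).


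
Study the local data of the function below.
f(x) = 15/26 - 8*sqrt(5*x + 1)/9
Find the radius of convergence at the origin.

Branch term (-8/9)*sqrt(1 - x/(-1/5)): its argument vanishes at x = -1/5, a square-root branch point, modulus 1/5.
The radius of convergence is the smallest modulus among the singular points: 1/5.

The radius of convergence is 1/5.


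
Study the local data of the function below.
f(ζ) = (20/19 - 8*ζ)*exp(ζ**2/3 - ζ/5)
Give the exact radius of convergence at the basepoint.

The factor exp(ζ**2/3 - ζ/5) is entire and contributes no finite singular point.
The polynomial part has no poles.
No finite singular points: the Taylor series at 0 converges everywhere.

The radius of convergence is infinite.


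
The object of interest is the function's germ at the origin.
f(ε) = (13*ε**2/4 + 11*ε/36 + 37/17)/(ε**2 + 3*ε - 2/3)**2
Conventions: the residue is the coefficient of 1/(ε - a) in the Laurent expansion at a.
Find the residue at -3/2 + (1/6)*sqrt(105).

The residue is (183/83300)*sqrt(105).

The factor ε**2 + 3*ε - 2/3 splits as (ε - a)(ε - a') with a = -3/2 + (1/6)*sqrt(105), a' = -3/2 - (1/6)*sqrt(105). At the order-2 pole a set g(ε) = (ε - a)^2*f(ε) = [13*ε**2/4 + 11*ε/36 + 37/17] / (ε - a')^2.
Order-2 pole: residue = g'(a); g'(-3/2 + (1/6)*sqrt(105)) = (183/83300)*sqrt(105), so the residue is (183/83300)*sqrt(105).


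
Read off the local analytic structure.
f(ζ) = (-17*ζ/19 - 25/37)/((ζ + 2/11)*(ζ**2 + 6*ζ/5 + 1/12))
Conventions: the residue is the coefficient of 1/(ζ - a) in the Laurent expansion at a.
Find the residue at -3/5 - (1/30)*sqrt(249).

The residue is -1309110/519517 + (7798615/43119911)*sqrt(249).

The factor ζ**2 + 6*ζ/5 + 1/12 splits as (ζ - a)(ζ - a') with a = -3/5 - (1/30)*sqrt(249), a' = -3/5 + (1/30)*sqrt(249). At the order-1 pole a set g(ζ) = (ζ - a)*f(ζ) = [(-17*ζ/19 - 25/37)/(ζ + 2/11)] / (ζ - a').
Simple pole: residue = g(a) at a = -3/5 - (1/30)*sqrt(249), which is -1309110/519517 + (7798615/43119911)*sqrt(249).


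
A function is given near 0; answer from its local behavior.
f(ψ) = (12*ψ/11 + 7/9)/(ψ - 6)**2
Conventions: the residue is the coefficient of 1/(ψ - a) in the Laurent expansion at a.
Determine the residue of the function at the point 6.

At the order-2 pole 6 set g(ψ) = (ψ - (6))^2*f(ψ) = 12*ψ/11 + 7/9.
Order-2 pole: residue = g'(a); g'(6) = 12/11, so the residue is 12/11.

The residue is 12/11.


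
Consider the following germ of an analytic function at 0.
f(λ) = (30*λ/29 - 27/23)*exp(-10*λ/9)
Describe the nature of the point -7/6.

There is no denominator, hence no pole anywhere.
The factor exp(-10*λ/9) is entire.
So the germ continues analytically to -7/6.

The point is a regular point.


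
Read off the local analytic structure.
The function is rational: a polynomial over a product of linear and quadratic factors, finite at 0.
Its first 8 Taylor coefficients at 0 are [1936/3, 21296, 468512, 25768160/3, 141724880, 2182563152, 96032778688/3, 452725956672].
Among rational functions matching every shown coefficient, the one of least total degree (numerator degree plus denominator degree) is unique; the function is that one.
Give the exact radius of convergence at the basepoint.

The radius of convergence is 1/11.

No rational of total degree below 3 reproduces all 8 coefficients; solving the [0/3] Pade equations on them gives f(θ) = -16/(33*(θ - 1/11)**3), whose expansion matches every shown term.
Denominator factor (θ - 1/11)^3: pole of order 3 at 1/11, modulus 1/11.
The radius of convergence is the smallest modulus among the singular points: 1/11.
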